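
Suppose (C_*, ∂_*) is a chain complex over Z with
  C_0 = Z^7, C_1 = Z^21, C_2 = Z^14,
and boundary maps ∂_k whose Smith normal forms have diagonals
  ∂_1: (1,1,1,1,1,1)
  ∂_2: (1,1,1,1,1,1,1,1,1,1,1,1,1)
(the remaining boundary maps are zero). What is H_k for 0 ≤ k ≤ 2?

H_0 = Z,  H_1 = Z^2,  H_2 = Z.

H_0: b_0 = 7 − 0 − 6 = 1; torsion from ∂_1 factors > 1: none. So H_0 = Z.
H_1: b_1 = 21 − 6 − 13 = 2; torsion from ∂_2 factors > 1: none. So H_1 = Z^2.
H_2: b_2 = 14 − 13 − 0 = 1; torsion from ∂_3 factors > 1: none. So H_2 = Z.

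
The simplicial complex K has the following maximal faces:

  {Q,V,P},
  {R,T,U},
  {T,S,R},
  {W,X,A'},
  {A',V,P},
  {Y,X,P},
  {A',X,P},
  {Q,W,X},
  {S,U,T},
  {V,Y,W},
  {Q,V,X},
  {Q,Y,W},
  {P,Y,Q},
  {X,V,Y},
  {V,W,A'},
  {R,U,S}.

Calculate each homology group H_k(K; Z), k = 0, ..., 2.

H_0 = Z^2,  H_1 = Z/2,  H_2 = Z.

Take the total order P < Q < R < S < T < U < V < W < X < Y < A' on the vertex set. Then K (dimension 2) consists of the simplices:

  0-simplices (11): [P], [Q], [R], [S], [T], [U], [V], [W], [X], [Y], [A']
  1-simplices (24): (24 of them)
  2-simplices (16): [P,Q,V], [P,Q,Y], [P,V,A'], [P,X,Y], [P,X,A'], [Q,V,X], [Q,W,X], [Q,W,Y], [R,S,T], [R,S,U], [R,T,U], [S,T,U], [V,W,Y], [V,W,A'], [V,X,Y], [W,X,A']

giving chain groups C_0 ≅ Z^11, C_1 ≅ Z^24, C_2 ≅ Z^16.

∂_1: C_1 → C_0 maps an edge to its endpoints' difference, ∂[p,q] = q − p. For instance
  ∂[Q,V] = [V] − [Q].
This gives a 11×24 integer matrix of rank 9; reducing to Smith normal form yields diagonal entries (1,1,1,1,1,1,1,1,1).

The boundary map ∂_2: C_2 → C_1 maps a triangle to the signed sum of its edges. For instance
  ∂[P,V,A'] = [V,A'] − [P,A'] + [P,V],
  ∂[R,S,U] = [S,U] − [R,U] + [R,S].
This gives a 24×16 integer matrix of rank 15; reducing to Smith normal form yields diagonal entries (1,1,1,1,1,1,1,1,1,1,1,1,1,1,2).

Now H_k = ker ∂_k / im ∂_{k+1}, so:

  H_0: rank C_0 − rank ∂_1 = 11 − 9 = 2, and the invariant factors of ∂_1 are all 1, so H_0 = Z^2.
  H_1: rank ker ∂_1 − rank ∂_2 = (24 − 9) − 15 = 0, and ∂_2 has invariant factor 2 > 1, so H_1 = Z/2.
  H_2: rank ker ∂_2 − rank ∂_3 = (16 − 15) − 0 = 1, and there is no ∂_3, so H_2 = Z.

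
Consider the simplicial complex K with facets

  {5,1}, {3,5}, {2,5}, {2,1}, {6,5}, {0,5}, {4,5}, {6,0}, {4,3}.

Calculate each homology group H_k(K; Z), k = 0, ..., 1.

H_0 = Z,  H_1 = Z^3.

We work with the vertex ordering 0 < 1 < 2 < 3 < 4 < 5 < 6. The simplices of K, each written with vertices in increasing order, are:

  0-simplices (7): [0], [1], [2], [3], [4], [5], [6]
  1-simplices (9): [0,5], [0,6], [1,2], [1,5], [2,5], [3,4], [3,5], [4,5], [5,6]

Hence C_0 ≅ Z^7, C_1 ≅ Z^9.

∂_1: C_1 → C_0 is given by ∂[p,q] = [q] − [p].
The resulting 7×9 matrix has rank 6, and its Smith normal form has invariant factors (1,1,1,1,1,1).

Reading off H_k = ker ∂_k / im ∂_{k+1}:

  H_0: rank C_0 − rank ∂_1 = 7 − 6 = 1, and the invariant factors of ∂_1 are all 1, so H_0 = Z.
  H_1: rank ker ∂_1 − rank ∂_2 = (9 − 6) − 0 = 3, and there is no ∂_2, so H_1 = Z^3.

(K is a triangulation of a wedge of 3 circles.)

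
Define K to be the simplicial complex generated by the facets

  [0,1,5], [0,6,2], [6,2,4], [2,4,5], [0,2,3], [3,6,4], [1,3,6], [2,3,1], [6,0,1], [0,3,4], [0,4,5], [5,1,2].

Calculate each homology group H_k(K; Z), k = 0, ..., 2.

H_0 ≅ Z,  H_1 ≅ Z/2Z,  H_2 = 0.

Order the vertices as 0 < 1 < 2 < 3 < 4 < 5 < 6. Listing each simplex with vertices in this order, K has dimension 2 with simplices:

  0-simplices (7): [0], [1], [2], [3], [4], [5], [6]
  1-simplices (18): [0,1], [0,2], [0,3], [0,4], [0,5], [0,6], [1,2], [1,3], [1,5], [1,6], [2,3], [2,4], [2,5], [2,6], [3,4], [3,6], [4,5], [4,6]
  2-simplices (12): [0,1,5], [0,1,6], [0,2,3], [0,2,6], [0,3,4], [0,4,5], [1,2,3], [1,2,5], [1,3,6], [2,4,5], [2,4,6], [3,4,6]

giving chain groups C_0 ≅ Z^7, C_1 ≅ Z^18, C_2 ≅ Z^12.

Boundary ∂_1: C_1 → C_0 maps an edge to its endpoints' difference, ∂[p,q] = q − p. For instance
  ∂[3,4] = [4] − [3].
This gives a 7×18 integer matrix of rank 6; reducing to Smith normal form yields diagonal entries (1,1,1,1,1,1).

The boundary map ∂_2: C_2 → C_1 sends each 2-simplex [p,q,r] to [q,r] − [p,r] + [p,q]. For instance
  ∂[3,4,6] = [4,6] − [3,6] + [3,4],
  ∂[1,2,5] = [2,5] − [1,5] + [1,2].
As a 18×12 matrix over Z this has rank 12, with invariant factors (1,1,1,1,1,1,1,1,1,1,1,2).

From H_k ≅ ker(∂_k) / im(∂_{k+1}) we obtain:

  H_0: rank C_0 − rank ∂_1 = 7 − 6 = 1, and the invariant factors of ∂_1 are all 1, so H_0 ≅ Z.
  H_1: rank ker ∂_1 − rank ∂_2 = (18 − 6) − 12 = 0, and ∂_2 has invariant factor 2 > 1, so H_1 ≅ Z/2Z.
  H_2: rank ker ∂_2 − rank ∂_3 = (12 − 12) − 0 = 0, and there is no ∂_3, so H_2 ≅ 0.

As a check, the Euler characteristic is 7 − 18 + 12 = 1, which agrees with 1 − 0 + 0 = 1.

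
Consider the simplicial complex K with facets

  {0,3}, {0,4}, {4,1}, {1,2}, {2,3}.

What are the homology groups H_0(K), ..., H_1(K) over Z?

H_0 = Z,  H_1 = Z.

We work with the vertex ordering 0 < 1 < 2 < 3 < 4. The simplices of K, each written with vertices in increasing order, are:

  0-simplices (5): [0], [1], [2], [3], [4]
  1-simplices (5): [0,3], [0,4], [1,2], [1,4], [2,3]

so the chain groups are C_0 ≅ Z^5, C_1 ≅ Z^5.

∂_1: C_1 → C_0 sends each edge [p,q] (with p < q) to q − p.
This gives a 5×5 integer matrix of rank 4; reducing to Smith normal form yields diagonal entries (1,1,1,1).

Now H_k = ker ∂_k / im ∂_{k+1}, so:

  H_0: rank C_0 − rank ∂_1 = 5 − 4 = 1, and the invariant factors of ∂_1 are all 1, so H_0 = Z.
  H_1: rank ker ∂_1 − rank ∂_2 = (5 − 4) − 0 = 1, and there is no ∂_2, so H_1 = Z.

As a check, the Euler characteristic is 5 − 5 = 0, which agrees with 1 − 1 = 0.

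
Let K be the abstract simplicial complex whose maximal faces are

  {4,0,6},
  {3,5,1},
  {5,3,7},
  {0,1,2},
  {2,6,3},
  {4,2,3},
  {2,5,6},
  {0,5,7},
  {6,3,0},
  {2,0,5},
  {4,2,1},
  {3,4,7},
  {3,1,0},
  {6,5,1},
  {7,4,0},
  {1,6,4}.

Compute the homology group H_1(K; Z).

H_1 = Z^2.

We work with the vertex ordering 0 < 1 < 2 < 3 < 4 < 5 < 6 < 7. The simplices of K, each written with vertices in increasing order, are:

  0-simplices (8): [0], [1], [2], [3], [4], [5], [6], [7]
  1-simplices (24): (24 of them)
  2-simplices (16): [0,1,2], [0,1,3], [0,2,5], [0,3,6], [0,4,6], [0,4,7], [0,5,7], [1,2,4], [1,3,5], [1,4,6], [1,5,6], [2,3,4], [2,3,6], [2,5,6], [3,4,7], [3,5,7]

giving chain groups C_0 ≅ Z^8, C_1 ≅ Z^24, C_2 ≅ Z^16.

Boundary ∂_1: C_1 → C_0 sends each edge [p,q] (with p < q) to q − p.
As a 8×24 matrix over Z this has rank 7, with invariant factors (1,1,1,1,1,1,1).

Boundary ∂_2: C_2 → C_1 maps a triangle to the signed sum of its edges. For instance
  ∂[1,5,6] = [5,6] − [1,6] + [1,5],
  ∂[1,2,4] = [2,4] − [1,4] + [1,2].
The resulting 24×16 matrix has rank 15, and its Smith normal form has invariant factors (1,1,1,1,1,1,1,1,1,1,1,1,1,1,1).

Now H_k = ker ∂_k / im ∂_{k+1}, so:

  H_1: rank ker ∂_1 − rank ∂_2 = (24 − 7) − 15 = 2, and the invariant factors of ∂_2 are all 1, so H_1 = Z^2.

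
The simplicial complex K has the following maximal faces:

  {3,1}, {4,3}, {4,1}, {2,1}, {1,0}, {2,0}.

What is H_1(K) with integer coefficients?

We work with the vertex ordering 0 < 1 < 2 < 3 < 4. The simplices of K, each written with vertices in increasing order, are:

  0-simplices (5): [0], [1], [2], [3], [4]
  1-simplices (6): [0,1], [0,2], [1,2], [1,3], [1,4], [3,4]

so the chain groups are C_0 ≅ Z^5, C_1 ≅ Z^6.

∂_1: C_1 → C_0 maps an edge to its endpoints' difference, ∂[p,q] = q − p. For instance
  ∂[0,2] = [2] − [0].
This gives a 5×6 integer matrix of rank 4; reducing to Smith normal form yields diagonal entries (1,1,1,1).

From H_k ≅ ker(∂_k) / im(∂_{k+1}) we obtain:

  H_1: rank ker ∂_1 − rank ∂_2 = (6 − 4) − 0 = 2, and there is no ∂_2, so H_1 ≅ Z^2.

H_1 = Z^2.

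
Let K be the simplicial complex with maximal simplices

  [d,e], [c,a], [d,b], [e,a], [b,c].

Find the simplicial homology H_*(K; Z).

Order the vertices as a < b < c < d < e. Listing each simplex with vertices in this order, K has dimension 1 with simplices:

  0-simplices (5): a, b, c, d, e
  1-simplices (5): ac, ae, bc, bd, de

giving chain groups C_0 ≅ Z^5, C_1 ≅ Z^5.

The boundary map ∂_1: C_1 → C_0 maps an edge to its endpoints' difference, ∂[p,q] = q − p. For instance
  ∂bc = c − b.
The 5×5 boundary matrix has rank 4 and Smith normal form diag(1,1,1,1).

Reading off H_k = ker ∂_k / im ∂_{k+1}:

  H_0: rank C_0 − rank ∂_1 = 5 − 4 = 1, and the invariant factors of ∂_1 are all 1, so H_0 = Z.
  H_1: rank ker ∂_1 − rank ∂_2 = (5 − 4) − 0 = 1, and there is no ∂_2, so H_1 = Z.

H_0 ≅ Z,  H_1 ≅ Z.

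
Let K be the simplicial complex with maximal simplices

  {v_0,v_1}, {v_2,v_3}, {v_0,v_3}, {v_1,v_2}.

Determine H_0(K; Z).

H_0 = Z.

We work with the vertex ordering v_0 < v_1 < v_2 < v_3. The simplices of K, each written with vertices in increasing order, are:

  0-simplices (4): [v_0], [v_1], [v_2], [v_3]
  1-simplices (4): [v_0,v_1], [v_0,v_3], [v_1,v_2], [v_2,v_3]

giving chain groups C_0 ≅ Z^4, C_1 ≅ Z^4.

The boundary map ∂_1: C_1 → C_0 maps an edge to its endpoints' difference, ∂[p,q] = q − p.
The resulting 4×4 matrix has rank 3, and its Smith normal form has invariant factors (1,1,1).

Reading off H_k = ker ∂_k / im ∂_{k+1}:

  H_0: rank C_0 − rank ∂_1 = 4 − 3 = 1, and the invariant factors of ∂_1 are all 1, so H_0 ≅ Z.

(K is a triangulation of the circle S^1.)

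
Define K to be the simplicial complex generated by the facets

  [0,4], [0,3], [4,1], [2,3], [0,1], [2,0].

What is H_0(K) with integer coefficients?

Take the total order 0 < 1 < 2 < 3 < 4 on the vertex set. Then K (dimension 1) consists of the simplices:

  0-simplices (5): [0], [1], [2], [3], [4]
  1-simplices (6): [0,1], [0,2], [0,3], [0,4], [1,4], [2,3]

giving chain groups C_0 ≅ Z^5, C_1 ≅ Z^6.

∂_1: C_1 → C_0 is given by ∂[p,q] = [q] − [p].
The 5×6 boundary matrix has rank 4 and Smith normal form diag(1,1,1,1).

Reading off H_k = ker ∂_k / im ∂_{k+1}:

  H_0: rank C_0 − rank ∂_1 = 5 − 4 = 1, and the invariant factors of ∂_1 are all 1, so H_0 = Z.

(K is a triangulation of a wedge of 2 circles.)

H_0 ≅ Z.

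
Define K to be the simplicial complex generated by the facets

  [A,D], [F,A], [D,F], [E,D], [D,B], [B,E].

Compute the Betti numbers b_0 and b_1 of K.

b_0 = 1, b_1 = 2.

We work with the vertex ordering A < B < D < E < F. The simplices of K, each written with vertices in increasing order, are:

  0-simplices (5): A, B, D, E, F
  1-simplices (6): AD, AF, BD, BE, DE, DF

Hence C_0 ≅ Z^5, C_1 ≅ Z^6.

Boundary ∂_1: C_1 → C_0 sends each edge [p,q] (with p < q) to q − p. For instance
  ∂DE = E − D.
As a 5×6 matrix over Z this has rank 4, with invariant factors (1,1,1,1).

Now H_k = ker ∂_k / im ∂_{k+1}, so:

  H_0: rank C_0 − rank ∂_1 = 5 − 4 = 1, and the invariant factors of ∂_1 are all 1, so H_0 ≅ Z.
  H_1: rank ker ∂_1 − rank ∂_2 = (6 − 4) − 0 = 2, and there is no ∂_2, so H_1 ≅ Z^2.

As a check, the Euler characteristic is 5 − 6 = -1, which agrees with 1 − 2 = -1.

Hence the Betti numbers are b_0 = 1, b_1 = 2.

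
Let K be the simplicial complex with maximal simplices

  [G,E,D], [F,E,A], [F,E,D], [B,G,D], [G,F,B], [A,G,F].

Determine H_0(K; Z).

H_0 = Z.

K has 6 vertices, 12 edges, 6 triangles.
rank ∂_0 = 0, rank ∂_1 = 5 ⇒ b_0 = 6 − 0 − 5 = 1; all invariant factors of ∂_1 are 1 so no torsion. So H_0 = Z.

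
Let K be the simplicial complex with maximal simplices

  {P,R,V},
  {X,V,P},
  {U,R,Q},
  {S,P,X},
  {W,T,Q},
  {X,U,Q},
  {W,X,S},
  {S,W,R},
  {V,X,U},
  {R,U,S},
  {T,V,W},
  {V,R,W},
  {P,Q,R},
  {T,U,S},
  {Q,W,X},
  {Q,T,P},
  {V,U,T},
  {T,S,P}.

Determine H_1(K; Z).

H_1 = Z^2.

We work with the vertex ordering P < Q < R < S < T < U < V < W < X. The simplices of K, each written with vertices in increasing order, are:

  0-simplices (9): P, Q, R, S, T, U, V, W, X
  1-simplices (27): PQ, PR, PS, PT, PV, PX, QR, QT, QU, QW, QX, RS, RU, RV, RW, ST, SU, SW, SX, TU, TV, TW, UV, UX, VW, VX, WX
  2-simplices (18): PQR, PQT, PRV, PST, PSX, PVX, QRU, QTW, QUX, QWX, RSU, RSW, RVW, STU, SWX, TUV, TVW, UVX

so the chain groups are C_0 ≅ Z^9, C_1 ≅ Z^27, C_2 ≅ Z^18.

Boundary ∂_1: C_1 → C_0 is given by ∂[p,q] = [q] − [p].
This gives a 9×27 integer matrix of rank 8; reducing to Smith normal form yields diagonal entries (1,1,1,1,1,1,1,1).

The boundary map ∂_2: C_2 → C_1 acts by ∂[p,q,r] = [q,r] − [p,r] + [p,q]. For instance
  ∂QRU = RU − QU + QR,
  ∂QTW = TW − QW + QT.
The resulting 27×18 matrix has rank 17, and its Smith normal form has invariant factors (1,1,1,1,1,1,1,1,1,1,1,1,1,1,1,1,1).

Reading off H_k = ker ∂_k / im ∂_{k+1}:

  H_1: rank ker ∂_1 − rank ∂_2 = (27 − 8) − 17 = 2, and the invariant factors of ∂_2 are all 1, so H_1 ≅ Z^2.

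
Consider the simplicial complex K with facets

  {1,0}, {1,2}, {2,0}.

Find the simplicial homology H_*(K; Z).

Order the vertices as 0 < 1 < 2. Listing each simplex with vertices in this order, K has dimension 1 with simplices:

  0-simplices (3): [0], [1], [2]
  1-simplices (3): [0,1], [0,2], [1,2]

so the chain groups are C_0 ≅ Z^3, C_1 ≅ Z^3.

Boundary ∂_1: C_1 → C_0 sends each edge [p,q] (with p < q) to q − p. For instance
  ∂[0,2] = [2] − [0].
This gives a 3×3 integer matrix of rank 2; reducing to Smith normal form yields diagonal entries (1,1).

From H_k ≅ ker(∂_k) / im(∂_{k+1}) we obtain:

  H_0: rank C_0 − rank ∂_1 = 3 − 2 = 1, and the invariant factors of ∂_1 are all 1, so H_0 ≅ Z.
  H_1: rank ker ∂_1 − rank ∂_2 = (3 − 2) − 0 = 1, and there is no ∂_2, so H_1 ≅ Z.

H_0 = Z,  H_1 = Z.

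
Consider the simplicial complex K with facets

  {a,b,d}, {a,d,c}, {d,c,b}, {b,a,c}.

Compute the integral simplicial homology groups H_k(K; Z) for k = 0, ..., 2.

Take the total order a < b < c < d on the vertex set. Then K (dimension 2) consists of the simplices:

  0-simplices (4): a, b, c, d
  1-simplices (6): ab, ac, ad, bc, bd, cd
  2-simplices (4): abc, abd, acd, bcd

giving chain groups C_0 ≅ Z^4, C_1 ≅ Z^6, C_2 ≅ Z^4.

The boundary map ∂_1: C_1 → C_0 is given by ∂[p,q] = [q] − [p]. For instance
  ∂cd = d − c.
This gives a 4×6 integer matrix of rank 3; reducing to Smith normal form yields diagonal entries (1,1,1).

The boundary map ∂_2: C_2 → C_1 sends each 2-simplex [p,q,r] to [q,r] − [p,r] + [p,q]. For instance
  ∂abc = bc − ac + ab,
  ∂abd = bd − ad + ab.
This gives a 6×4 integer matrix of rank 3; reducing to Smith normal form yields diagonal entries (1,1,1).

Now H_k = ker ∂_k / im ∂_{k+1}, so:

  H_0: rank C_0 − rank ∂_1 = 4 − 3 = 1, and the invariant factors of ∂_1 are all 1, so H_0 ≅ Z.
  H_1: rank ker ∂_1 − rank ∂_2 = (6 − 3) − 3 = 0, and the invariant factors of ∂_2 are all 1, so H_1 ≅ 0.
  H_2: rank ker ∂_2 − rank ∂_3 = (4 − 3) − 0 = 1, and there is no ∂_3, so H_2 ≅ Z.

(K is a triangulation of the 2-sphere S^2.)

H_0 ≅ Z,  H_1 = 0,  H_2 ≅ Z.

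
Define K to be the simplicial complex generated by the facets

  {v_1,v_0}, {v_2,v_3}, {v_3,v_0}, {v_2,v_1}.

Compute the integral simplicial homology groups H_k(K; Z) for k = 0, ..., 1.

Fix the vertex order v_0 < v_1 < v_2 < v_3 and write every simplex with vertices in increasing order. Then dim K = 1 and the simplices of K are:

  0-simplices (4): [v_0], [v_1], [v_2], [v_3]
  1-simplices (4): [v_0,v_1], [v_0,v_3], [v_1,v_2], [v_2,v_3]

giving chain groups C_0 ≅ Z^4, C_1 ≅ Z^4.

The boundary map ∂_1: C_1 → C_0 sends each edge [p,q] (with p < q) to q − p. For instance
  ∂[v_1,v_2] = [v_2] − [v_1].
As a 4×4 matrix over Z this has rank 3, with invariant factors (1,1,1).

Reading off H_k = ker ∂_k / im ∂_{k+1}:

  H_0: rank C_0 − rank ∂_1 = 4 − 3 = 1, and the invariant factors of ∂_1 are all 1, so H_0 ≅ Z.
  H_1: rank ker ∂_1 − rank ∂_2 = (4 − 3) − 0 = 1, and there is no ∂_2, so H_1 ≅ Z.

As a check, the Euler characteristic is 4 − 4 = 0, which agrees with 1 − 1 = 0.

H_0 = Z,  H_1 = Z.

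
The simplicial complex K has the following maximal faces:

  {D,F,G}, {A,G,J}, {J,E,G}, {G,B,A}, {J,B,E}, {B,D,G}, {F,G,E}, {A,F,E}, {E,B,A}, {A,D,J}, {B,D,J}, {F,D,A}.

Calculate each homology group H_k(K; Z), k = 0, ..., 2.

H_0 ≅ Z,  H_1 ≅ Z/2Z,  H_2 = 0.

Take the total order A < B < D < E < F < G < J on the vertex set. Then K (dimension 2) consists of the simplices:

  0-simplices (7): A, B, D, E, F, G, J
  1-simplices (18): AB, AD, AE, AF, AG, AJ, BD, BE, BG, BJ, DF, DG, DJ, EF, EG, EJ, FG, GJ
  2-simplices (12): ABE, ABG, ADF, ADJ, AEF, AGJ, BDG, BDJ, BEJ, DFG, EFG, EGJ

so the chain groups are C_0 ≅ Z^7, C_1 ≅ Z^18, C_2 ≅ Z^12.

∂_1: C_1 → C_0 is given by ∂[p,q] = [q] − [p].
As a 7×18 matrix over Z this has rank 6, with invariant factors (1,1,1,1,1,1).

∂_2: C_2 → C_1 sends each 2-simplex [p,q,r] to [q,r] − [p,r] + [p,q]. For instance
  ∂ADF = DF − AF + AD,
  ∂AEF = EF − AF + AE.
The 18×12 boundary matrix has rank 12 and Smith normal form diag(1,1,1,1,1,1,1,1,1,1,1,2).

Computing H_k = (kernel of ∂_k) / (image of ∂_{k+1}):

  H_0: rank C_0 − rank ∂_1 = 7 − 6 = 1, and the invariant factors of ∂_1 are all 1, so H_0 ≅ Z.
  H_1: rank ker ∂_1 − rank ∂_2 = (18 − 6) − 12 = 0, and ∂_2 has invariant factor 2 > 1, so H_1 ≅ Z/2Z.
  H_2: rank ker ∂_2 − rank ∂_3 = (12 − 12) − 0 = 0, and there is no ∂_3, so H_2 ≅ 0.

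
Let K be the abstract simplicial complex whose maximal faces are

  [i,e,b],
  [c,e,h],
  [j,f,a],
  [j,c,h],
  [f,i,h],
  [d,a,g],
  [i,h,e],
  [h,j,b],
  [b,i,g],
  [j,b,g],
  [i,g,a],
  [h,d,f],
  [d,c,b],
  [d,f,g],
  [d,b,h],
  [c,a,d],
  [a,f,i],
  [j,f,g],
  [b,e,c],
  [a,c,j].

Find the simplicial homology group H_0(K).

Order the vertices as a < b < c < d < e < f < g < h < i < j. Listing each simplex with vertices in this order, K has dimension 2 with simplices:

  0-simplices (10): a, b, c, d, e, f, g, h, i, j
  1-simplices (30): ac, ad, af, ag, ai, aj, bc, bd, be, bg, bh, bi, bj, cd, ce, ch, cj, df, dg, dh, eh, ei, fg, fh, fi, fj, gi, gj, hi, hj
  2-simplices (20): acd, acj, adg, afi, afj, agi, bcd, bce, bdh, bei, bgi, bgj, bhj, ceh, chj, dfg, dfh, ehi, fgj, fhi

Hence C_0 ≅ Z^10, C_1 ≅ Z^30, C_2 ≅ Z^20.

Boundary ∂_1: C_1 → C_0 maps an edge to its endpoints' difference, ∂[p,q] = q − p. For instance
  ∂eh = h − e.
The 10×30 boundary matrix has rank 9 and Smith normal form diag(1,1,1,1,1,1,1,1,1).

Boundary ∂_2: C_2 → C_1 sends each 2-simplex [p,q,r] to [q,r] − [p,r] + [p,q]. For instance
  ∂bei = ei − bi + be,
  ∂fhi = hi − fi + fh.
As a 30×20 matrix over Z this has rank 20, with invariant factors (1,1,1,1,1,1,1,1,1,1,1,1,1,1,1,1,1,1,1,2).

Now H_k = ker ∂_k / im ∂_{k+1}, so:

  H_0: rank C_0 − rank ∂_1 = 10 − 9 = 1, and the invariant factors of ∂_1 are all 1, so H_0 = Z.

(K is a triangulation of the Klein bottle.)

H_0 ≅ Z.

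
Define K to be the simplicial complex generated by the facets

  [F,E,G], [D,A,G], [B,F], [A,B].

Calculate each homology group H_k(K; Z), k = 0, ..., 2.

Order the vertices as A < B < D < E < F < G. Listing each simplex with vertices in this order, K has dimension 2 with simplices:

  0-simplices (6): A, B, D, E, F, G
  1-simplices (8): AB, AD, AG, BF, DG, EF, EG, FG
  2-simplices (2): ADG, EFG

giving chain groups C_0 ≅ Z^6, C_1 ≅ Z^8, C_2 ≅ Z^2.

The boundary map ∂_1: C_1 → C_0 maps an edge to its endpoints' difference, ∂[p,q] = q − p.
The resulting 6×8 matrix has rank 5, and its Smith normal form has invariant factors (1,1,1,1,1).

∂_2: C_2 → C_1 acts by ∂[p,q,r] = [q,r] − [p,r] + [p,q]. For instance
  ∂EFG = FG − EG + EF,
  ∂ADG = DG − AG + AD.
As a 8×2 matrix over Z this has rank 2, with invariant factors (1,1).

From H_k ≅ ker(∂_k) / im(∂_{k+1}) we obtain:

  H_0: rank C_0 − rank ∂_1 = 6 − 5 = 1, and the invariant factors of ∂_1 are all 1, so H_0 = Z.
  H_1: rank ker ∂_1 − rank ∂_2 = (8 − 5) − 2 = 1, and the invariant factors of ∂_2 are all 1, so H_1 = Z.
  H_2: rank ker ∂_2 − rank ∂_3 = (2 − 2) − 0 = 0, and there is no ∂_3, so H_2 = 0.

As a check, the Euler characteristic is 6 − 8 + 2 = 0, which agrees with 1 − 1 + 0 = 0.

H_0 ≅ Z,  H_1 ≅ Z,  H_2 = 0.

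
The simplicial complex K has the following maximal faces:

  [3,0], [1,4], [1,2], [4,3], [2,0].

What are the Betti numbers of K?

b_0 = 1, b_1 = 1.

Take the total order 0 < 1 < 2 < 3 < 4 on the vertex set. Then K (dimension 1) consists of the simplices:

  0-simplices (5): [0], [1], [2], [3], [4]
  1-simplices (5): [0,2], [0,3], [1,2], [1,4], [3,4]

Hence C_0 ≅ Z^5, C_1 ≅ Z^5.

Boundary ∂_1: C_1 → C_0 sends each edge [p,q] (with p < q) to q − p.
The resulting 5×5 matrix has rank 4, and its Smith normal form has invariant factors (1,1,1,1).

Computing H_k = (kernel of ∂_k) / (image of ∂_{k+1}):

  H_0: rank C_0 − rank ∂_1 = 5 − 4 = 1, and the invariant factors of ∂_1 are all 1, so H_0 = Z.
  H_1: rank ker ∂_1 − rank ∂_2 = (5 − 4) − 0 = 1, and there is no ∂_2, so H_1 = Z.

As a check, the Euler characteristic is 5 − 5 = 0, which agrees with 1 − 1 = 0.

Hence the Betti numbers are b_0 = 1, b_1 = 1.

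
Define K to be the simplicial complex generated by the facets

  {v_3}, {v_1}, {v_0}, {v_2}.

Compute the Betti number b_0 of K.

b_0 = 4.

Take the total order v_0 < v_1 < v_2 < v_3 on the vertex set. Then K (dimension 0) consists of the simplices:

  0-simplices (4): [v_0], [v_1], [v_2], [v_3]

giving chain groups C_0 ≅ Z^4.

Now H_k = ker ∂_k / im ∂_{k+1}, so:

  H_0: rank C_0 − rank ∂_1 = 4 − 0 = 4, and there is no ∂_1, so H_0 = Z^4.

Hence the Betti numbers are b_0 = 4.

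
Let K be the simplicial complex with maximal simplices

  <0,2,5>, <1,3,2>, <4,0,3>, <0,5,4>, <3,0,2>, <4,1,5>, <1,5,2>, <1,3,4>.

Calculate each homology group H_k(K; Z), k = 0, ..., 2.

Order the vertices as 0 < 1 < 2 < 3 < 4 < 5. Listing each simplex with vertices in this order, K has dimension 2 with simplices:

  0-simplices (6): [0], [1], [2], [3], [4], [5]
  1-simplices (12): [0,2], [0,3], [0,4], [0,5], [1,2], [1,3], [1,4], [1,5], [2,3], [2,5], [3,4], [4,5]
  2-simplices (8): [0,2,3], [0,2,5], [0,3,4], [0,4,5], [1,2,3], [1,2,5], [1,3,4], [1,4,5]

so the chain groups are C_0 ≅ Z^6, C_1 ≅ Z^12, C_2 ≅ Z^8.

Boundary ∂_1: C_1 → C_0 sends each edge [p,q] (with p < q) to q − p.
As a 6×12 matrix over Z this has rank 5, with invariant factors (1,1,1,1,1).

The boundary map ∂_2: C_2 → C_1 maps a triangle to the signed sum of its edges. For instance
  ∂[1,2,5] = [2,5] − [1,5] + [1,2],
  ∂[0,4,5] = [4,5] − [0,5] + [0,4].
As a 12×8 matrix over Z this has rank 7, with invariant factors (1,1,1,1,1,1,1).

From H_k ≅ ker(∂_k) / im(∂_{k+1}) we obtain:

  H_0: rank C_0 − rank ∂_1 = 6 − 5 = 1, and the invariant factors of ∂_1 are all 1, so H_0 ≅ Z.
  H_1: rank ker ∂_1 − rank ∂_2 = (12 − 5) − 7 = 0, and the invariant factors of ∂_2 are all 1, so H_1 ≅ 0.
  H_2: rank ker ∂_2 − rank ∂_3 = (8 − 7) − 0 = 1, and there is no ∂_3, so H_2 ≅ Z.

H_0 ≅ Z,  H_1 = 0,  H_2 ≅ Z.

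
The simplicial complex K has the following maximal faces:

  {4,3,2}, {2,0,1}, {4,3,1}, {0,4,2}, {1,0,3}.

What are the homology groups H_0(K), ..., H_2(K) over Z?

H_0 ≅ Z,  H_1 ≅ Z,  H_2 = 0.

We work with the vertex ordering 0 < 1 < 2 < 3 < 4. The simplices of K, each written with vertices in increasing order, are:

  0-simplices (5): [0], [1], [2], [3], [4]
  1-simplices (10): [0,1], [0,2], [0,3], [0,4], [1,2], [1,3], [1,4], [2,3], [2,4], [3,4]
  2-simplices (5): [0,1,2], [0,1,3], [0,2,4], [1,3,4], [2,3,4]

Hence C_0 ≅ Z^5, C_1 ≅ Z^10, C_2 ≅ Z^5.

Boundary ∂_1: C_1 → C_0 is given by ∂[p,q] = [q] − [p].
This gives a 5×10 integer matrix of rank 4; reducing to Smith normal form yields diagonal entries (1,1,1,1).

The boundary map ∂_2: C_2 → C_1 acts by ∂[p,q,r] = [q,r] − [p,r] + [p,q]. For instance
  ∂[0,1,3] = [1,3] − [0,3] + [0,1],
  ∂[0,1,2] = [1,2] − [0,2] + [0,1].
As a 10×5 matrix over Z this has rank 5, with invariant factors (1,1,1,1,1).

Now H_k = ker ∂_k / im ∂_{k+1}, so:

  H_0: rank C_0 − rank ∂_1 = 5 − 4 = 1, and the invariant factors of ∂_1 are all 1, so H_0 ≅ Z.
  H_1: rank ker ∂_1 − rank ∂_2 = (10 − 4) − 5 = 1, and the invariant factors of ∂_2 are all 1, so H_1 ≅ Z.
  H_2: rank ker ∂_2 − rank ∂_3 = (5 − 5) − 0 = 0, and there is no ∂_3, so H_2 ≅ 0.

(K is a triangulation of the Möbius band.)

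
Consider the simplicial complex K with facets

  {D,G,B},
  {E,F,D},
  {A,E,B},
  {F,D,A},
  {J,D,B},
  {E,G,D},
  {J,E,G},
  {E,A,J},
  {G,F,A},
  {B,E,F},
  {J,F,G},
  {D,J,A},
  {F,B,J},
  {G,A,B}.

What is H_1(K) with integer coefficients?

Order the vertices as A < B < D < E < F < G < J. Listing each simplex with vertices in this order, K has dimension 2 with simplices:

  0-simplices (7): A, B, D, E, F, G, J
  1-simplices (21): AB, AD, AE, AF, AG, AJ, BD, BE, BF, BG, BJ, DE, DF, DG, DJ, EF, EG, EJ, FG, FJ, GJ
  2-simplices (14): ABE, ABG, ADF, ADJ, AEJ, AFG, BDG, BDJ, BEF, BFJ, DEF, DEG, EGJ, FGJ

giving chain groups C_0 ≅ Z^7, C_1 ≅ Z^21, C_2 ≅ Z^14.

∂_1: C_1 → C_0 is given by ∂[p,q] = [q] − [p].
The 7×21 boundary matrix has rank 6 and Smith normal form diag(1,1,1,1,1,1).

∂_2: C_2 → C_1 maps a triangle to the signed sum of its edges. For instance
  ∂BEF = EF − BF + BE,
  ∂ABE = BE − AE + AB.
As a 21×14 matrix over Z this has rank 13, with invariant factors (1,1,1,1,1,1,1,1,1,1,1,1,1).

Computing H_k = (kernel of ∂_k) / (image of ∂_{k+1}):

  H_1: rank ker ∂_1 − rank ∂_2 = (21 − 6) − 13 = 2, and the invariant factors of ∂_2 are all 1, so H_1 = Z^2.

H_1 = Z^2.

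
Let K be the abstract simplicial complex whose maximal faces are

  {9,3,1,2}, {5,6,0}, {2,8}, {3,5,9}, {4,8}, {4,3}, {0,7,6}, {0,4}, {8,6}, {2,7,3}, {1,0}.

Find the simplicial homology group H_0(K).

H_0 = Z.

K has 10 vertices, 21 edges, 8 triangles, 1 3-simplex.
rank ∂_0 = 0, rank ∂_1 = 9 ⇒ b_0 = 10 − 0 − 9 = 1; all invariant factors of ∂_1 are 1 so no torsion. So H_0 = Z.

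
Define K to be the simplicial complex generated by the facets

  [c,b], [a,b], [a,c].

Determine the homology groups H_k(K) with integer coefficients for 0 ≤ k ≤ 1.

Take the total order a < b < c on the vertex set. Then K (dimension 1) consists of the simplices:

  0-simplices (3): a, b, c
  1-simplices (3): ab, ac, bc

giving chain groups C_0 ≅ Z^3, C_1 ≅ Z^3.

∂_1: C_1 → C_0 sends each edge [p,q] (with p < q) to q − p. For instance
  ∂bc = c − b.
This gives a 3×3 integer matrix of rank 2; reducing to Smith normal form yields diagonal entries (1,1).

From H_k ≅ ker(∂_k) / im(∂_{k+1}) we obtain:

  H_0: rank C_0 − rank ∂_1 = 3 − 2 = 1, and the invariant factors of ∂_1 are all 1, so H_0 ≅ Z.
  H_1: rank ker ∂_1 − rank ∂_2 = (3 − 2) − 0 = 1, and there is no ∂_2, so H_1 ≅ Z.

(K is a triangulation of the circle S^1.)

H_0 ≅ Z,  H_1 ≅ Z.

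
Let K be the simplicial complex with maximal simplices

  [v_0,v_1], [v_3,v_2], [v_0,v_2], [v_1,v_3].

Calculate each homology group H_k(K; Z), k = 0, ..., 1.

Fix the vertex order v_0 < v_1 < v_2 < v_3 and write every simplex with vertices in increasing order. Then dim K = 1 and the simplices of K are:

  0-simplices (4): [v_0], [v_1], [v_2], [v_3]
  1-simplices (4): [v_0,v_1], [v_0,v_2], [v_1,v_3], [v_2,v_3]

giving chain groups C_0 ≅ Z^4, C_1 ≅ Z^4.

Boundary ∂_1: C_1 → C_0 maps an edge to its endpoints' difference, ∂[p,q] = q − p. For instance
  ∂[v_0,v_2] = [v_2] − [v_0].
The 4×4 boundary matrix has rank 3 and Smith normal form diag(1,1,1).

From H_k ≅ ker(∂_k) / im(∂_{k+1}) we obtain:

  H_0: rank C_0 − rank ∂_1 = 4 − 3 = 1, and the invariant factors of ∂_1 are all 1, so H_0 ≅ Z.
  H_1: rank ker ∂_1 − rank ∂_2 = (4 − 3) − 0 = 1, and there is no ∂_2, so H_1 ≅ Z.

(K is a triangulation of the circle S^1.)

H_0 = Z,  H_1 = Z.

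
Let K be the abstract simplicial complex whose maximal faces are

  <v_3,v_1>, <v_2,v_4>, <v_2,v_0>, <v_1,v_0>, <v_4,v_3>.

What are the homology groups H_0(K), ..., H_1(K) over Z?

Take the total order v_0 < v_1 < v_2 < v_3 < v_4 on the vertex set. Then K (dimension 1) consists of the simplices:

  0-simplices (5): [v_0], [v_1], [v_2], [v_3], [v_4]
  1-simplices (5): [v_0,v_1], [v_0,v_2], [v_1,v_3], [v_2,v_4], [v_3,v_4]

Hence C_0 ≅ Z^5, C_1 ≅ Z^5.

The boundary map ∂_1: C_1 → C_0 maps an edge to its endpoints' difference, ∂[p,q] = q − p. For instance
  ∂[v_0,v_2] = [v_2] − [v_0].
This gives a 5×5 integer matrix of rank 4; reducing to Smith normal form yields diagonal entries (1,1,1,1).

Computing H_k = (kernel of ∂_k) / (image of ∂_{k+1}):

  H_0: rank C_0 − rank ∂_1 = 5 − 4 = 1, and the invariant factors of ∂_1 are all 1, so H_0 ≅ Z.
  H_1: rank ker ∂_1 − rank ∂_2 = (5 − 4) − 0 = 1, and there is no ∂_2, so H_1 ≅ Z.

As a check, the Euler characteristic is 5 − 5 = 0, which agrees with 1 − 1 = 0.
(K is a triangulation of the circle S^1.)

H_0 ≅ Z,  H_1 ≅ Z.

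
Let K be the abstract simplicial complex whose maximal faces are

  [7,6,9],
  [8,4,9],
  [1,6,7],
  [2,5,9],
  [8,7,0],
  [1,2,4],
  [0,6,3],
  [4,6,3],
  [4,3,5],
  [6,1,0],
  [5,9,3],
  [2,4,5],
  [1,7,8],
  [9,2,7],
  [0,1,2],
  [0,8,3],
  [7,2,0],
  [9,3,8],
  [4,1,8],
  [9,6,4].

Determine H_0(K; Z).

H_0 ≅ Z.

K has 10 vertices, 30 edges, 20 triangles.
rank ∂_0 = 0, rank ∂_1 = 9 ⇒ b_0 = 10 − 0 − 9 = 1; all invariant factors of ∂_1 are 1 so no torsion. So H_0 = Z.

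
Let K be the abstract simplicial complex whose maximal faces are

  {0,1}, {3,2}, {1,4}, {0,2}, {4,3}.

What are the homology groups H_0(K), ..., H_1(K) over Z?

K has 5 vertices, 5 edges.
rank ∂_0 = 0, rank ∂_1 = 4 ⇒ b_0 = 5 − 0 − 4 = 1; all invariant factors of ∂_1 are 1 so no torsion. So H_0 = Z.
rank ∂_1 = 4, rank ∂_2 = 0 ⇒ b_1 = 5 − 4 − 0 = 1. So H_1 = Z.

H_0 = Z,  H_1 = Z.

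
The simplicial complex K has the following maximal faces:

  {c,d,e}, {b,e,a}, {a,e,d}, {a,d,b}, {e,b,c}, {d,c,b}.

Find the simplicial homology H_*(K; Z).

Take the total order a < b < c < d < e on the vertex set. Then K (dimension 2) consists of the simplices:

  0-simplices (5): a, b, c, d, e
  1-simplices (9): ab, ad, ae, bc, bd, be, cd, ce, de
  2-simplices (6): abd, abe, ade, bcd, bce, cde

giving chain groups C_0 ≅ Z^5, C_1 ≅ Z^9, C_2 ≅ Z^6.

Boundary ∂_1: C_1 → C_0 maps an edge to its endpoints' difference, ∂[p,q] = q − p.
The resulting 5×9 matrix has rank 4, and its Smith normal form has invariant factors (1,1,1,1).

∂_2: C_2 → C_1 acts by ∂[p,q,r] = [q,r] − [p,r] + [p,q]. For instance
  ∂abe = be − ae + ab,
  ∂abd = bd − ad + ab.
The 9×6 boundary matrix has rank 5 and Smith normal form diag(1,1,1,1,1).

Reading off H_k = ker ∂_k / im ∂_{k+1}:

  H_0: rank C_0 − rank ∂_1 = 5 − 4 = 1, and the invariant factors of ∂_1 are all 1, so H_0 ≅ Z.
  H_1: rank ker ∂_1 − rank ∂_2 = (9 − 4) − 5 = 0, and the invariant factors of ∂_2 are all 1, so H_1 ≅ 0.
  H_2: rank ker ∂_2 − rank ∂_3 = (6 − 5) − 0 = 1, and there is no ∂_3, so H_2 ≅ Z.

(K is a triangulation of the 2-sphere S^2.)

H_0 ≅ Z,  H_1 = 0,  H_2 ≅ Z.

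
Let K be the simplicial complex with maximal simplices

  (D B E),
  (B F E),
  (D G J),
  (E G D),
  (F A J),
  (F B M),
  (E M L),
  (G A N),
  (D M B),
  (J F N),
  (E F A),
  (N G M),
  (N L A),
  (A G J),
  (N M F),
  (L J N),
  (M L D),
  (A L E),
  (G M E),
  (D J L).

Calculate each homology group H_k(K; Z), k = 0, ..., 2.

H_0 = Z,  H_1 = Z ⊕ Z/2,  H_2 = 0.

K has 10 vertices, 30 edges, 20 triangles.
rank ∂_0 = 0, rank ∂_1 = 9 ⇒ b_0 = 10 − 0 − 9 = 1; all invariant factors of ∂_1 are 1 so no torsion. So H_0 = Z.
rank ∂_1 = 9, rank ∂_2 = 20 ⇒ b_1 = 30 − 9 − 20 = 1; ∂_2 has invariant factor(s) [2] giving torsion. So H_1 = Z ⊕ Z/2.
rank ∂_2 = 20, rank ∂_3 = 0 ⇒ b_2 = 20 − 20 − 0 = 0. So H_2 = 0.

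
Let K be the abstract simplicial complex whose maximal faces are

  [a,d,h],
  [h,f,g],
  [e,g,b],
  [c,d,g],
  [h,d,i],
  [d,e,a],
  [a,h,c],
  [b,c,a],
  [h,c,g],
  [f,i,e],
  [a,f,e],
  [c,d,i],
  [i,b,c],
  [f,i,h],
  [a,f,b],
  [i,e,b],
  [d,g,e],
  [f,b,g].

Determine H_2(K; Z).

H_2 = 0.

Fix the vertex order a < b < c < d < e < f < g < h < i and write every simplex with vertices in increasing order. Then dim K = 2 and the simplices of K are:

  0-simplices (9): a, b, c, d, e, f, g, h, i
  1-simplices (27): ab, ac, ad, ae, af, ah, bc, be, bf, bg, bi, cd, cg, ch, ci, de, dg, dh, di, ef, eg, ei, fg, fh, fi, gh, hi
  2-simplices (18): abc, abf, ach, ade, adh, aef, bci, beg, bei, bfg, cdg, cdi, cgh, deg, dhi, efi, fgh, fhi

giving chain groups C_0 ≅ Z^9, C_1 ≅ Z^27, C_2 ≅ Z^18.

The boundary map ∂_1: C_1 → C_0 maps an edge to its endpoints' difference, ∂[p,q] = q − p.
This gives a 9×27 integer matrix of rank 8; reducing to Smith normal form yields diagonal entries (1,1,1,1,1,1,1,1).

Boundary ∂_2: C_2 → C_1 sends each 2-simplex [p,q,r] to [q,r] − [p,r] + [p,q]. For instance
  ∂bei = ei − bi + be,
  ∂adh = dh − ah + ad.
The resulting 27×18 matrix has rank 18, and its Smith normal form has invariant factors (1,1,1,1,1,1,1,1,1,1,1,1,1,1,1,1,1,2).

Now H_k = ker ∂_k / im ∂_{k+1}, so:

  H_2: rank ker ∂_2 − rank ∂_3 = (18 − 18) − 0 = 0, and there is no ∂_3, so H_2 ≅ 0.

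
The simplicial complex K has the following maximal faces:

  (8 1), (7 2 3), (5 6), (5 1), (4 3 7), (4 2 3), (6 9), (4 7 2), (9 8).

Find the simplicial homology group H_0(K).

Order the vertices as 1 < 2 < 3 < 4 < 5 < 6 < 7 < 8 < 9. Listing each simplex with vertices in this order, K has dimension 2 with simplices:

  0-simplices (9): [1], [2], [3], [4], [5], [6], [7], [8], [9]
  1-simplices (11): [1,5], [1,8], [2,3], [2,4], [2,7], [3,4], [3,7], [4,7], [5,6], [6,9], [8,9]
  2-simplices (4): [2,3,4], [2,3,7], [2,4,7], [3,4,7]

giving chain groups C_0 ≅ Z^9, C_1 ≅ Z^11, C_2 ≅ Z^4.

Boundary ∂_1: C_1 → C_0 is given by ∂[p,q] = [q] − [p]. For instance
  ∂[2,4] = [4] − [2].
The 9×11 boundary matrix has rank 7 and Smith normal form diag(1,1,1,1,1,1,1).

∂_2: C_2 → C_1 acts by ∂[p,q,r] = [q,r] − [p,r] + [p,q]. For instance
  ∂[2,4,7] = [4,7] − [2,7] + [2,4],
  ∂[3,4,7] = [4,7] − [3,7] + [3,4].
The resulting 11×4 matrix has rank 3, and its Smith normal form has invariant factors (1,1,1).

Computing H_k = (kernel of ∂_k) / (image of ∂_{k+1}):

  H_0: rank C_0 − rank ∂_1 = 9 − 7 = 2, and the invariant factors of ∂_1 are all 1, so H_0 ≅ Z^2.

H_0 = Z^2.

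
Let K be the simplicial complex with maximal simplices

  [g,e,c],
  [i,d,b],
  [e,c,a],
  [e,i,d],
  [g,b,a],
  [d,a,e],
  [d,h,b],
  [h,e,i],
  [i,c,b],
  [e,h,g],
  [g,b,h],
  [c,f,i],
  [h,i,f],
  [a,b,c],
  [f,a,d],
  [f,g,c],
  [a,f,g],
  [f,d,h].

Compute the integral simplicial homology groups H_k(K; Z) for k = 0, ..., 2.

K has 9 vertices, 27 edges, 18 triangles.
rank ∂_0 = 0, rank ∂_1 = 8 ⇒ b_0 = 9 − 0 − 8 = 1; all invariant factors of ∂_1 are 1 so no torsion. So H_0 ≅ Z.
rank ∂_1 = 8, rank ∂_2 = 18 ⇒ b_1 = 27 − 8 − 18 = 1; ∂_2 has invariant factor(s) [2] giving torsion. So H_1 ≅ Z × Z/2.
rank ∂_2 = 18, rank ∂_3 = 0 ⇒ b_2 = 18 − 18 − 0 = 0. So H_2 ≅ 0.

H_0 ≅ Z,  H_1 ≅ Z × Z/2,  H_2 = 0.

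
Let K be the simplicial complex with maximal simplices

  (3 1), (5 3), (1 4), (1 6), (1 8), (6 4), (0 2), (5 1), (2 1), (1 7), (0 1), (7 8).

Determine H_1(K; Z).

Take the total order 0 < 1 < 2 < 3 < 4 < 5 < 6 < 7 < 8 on the vertex set. Then K (dimension 1) consists of the simplices:

  0-simplices (9): [0], [1], [2], [3], [4], [5], [6], [7], [8]
  1-simplices (12): [0,1], [0,2], [1,2], [1,3], [1,4], [1,5], [1,6], [1,7], [1,8], [3,5], [4,6], [7,8]

Hence C_0 ≅ Z^9, C_1 ≅ Z^12.

Boundary ∂_1: C_1 → C_0 sends each edge [p,q] (with p < q) to q − p. For instance
  ∂[0,1] = [1] − [0].
As a 9×12 matrix over Z this has rank 8, with invariant factors (1,1,1,1,1,1,1,1).

Computing H_k = (kernel of ∂_k) / (image of ∂_{k+1}):

  H_1: rank ker ∂_1 − rank ∂_2 = (12 − 8) − 0 = 4, and there is no ∂_2, so H_1 = Z^4.

H_1 ≅ Z^4.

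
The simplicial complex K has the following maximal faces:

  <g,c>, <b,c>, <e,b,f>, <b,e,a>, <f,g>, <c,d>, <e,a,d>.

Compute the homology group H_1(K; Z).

Take the total order a < b < c < d < e < f < g on the vertex set. Then K (dimension 2) consists of the simplices:

  0-simplices (7): a, b, c, d, e, f, g
  1-simplices (11): ab, ad, ae, bc, be, bf, cd, cg, de, ef, fg
  2-simplices (3): abe, ade, bef

Hence C_0 ≅ Z^7, C_1 ≅ Z^11, C_2 ≅ Z^3.

∂_1: C_1 → C_0 sends each edge [p,q] (with p < q) to q − p.
The resulting 7×11 matrix has rank 6, and its Smith normal form has invariant factors (1,1,1,1,1,1).

The boundary map ∂_2: C_2 → C_1 maps a triangle to the signed sum of its edges. For instance
  ∂abe = be − ae + ab,
  ∂ade = de − ae + ad.
As a 11×3 matrix over Z this has rank 3, with invariant factors (1,1,1).

Computing H_k = (kernel of ∂_k) / (image of ∂_{k+1}):

  H_1: rank ker ∂_1 − rank ∂_2 = (11 − 6) − 3 = 2, and the invariant factors of ∂_2 are all 1, so H_1 = Z^2.

H_1 ≅ Z^2.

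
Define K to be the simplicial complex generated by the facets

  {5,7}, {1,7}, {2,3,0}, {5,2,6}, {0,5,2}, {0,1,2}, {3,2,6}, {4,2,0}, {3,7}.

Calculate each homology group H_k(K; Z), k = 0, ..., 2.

We work with the vertex ordering 0 < 1 < 2 < 3 < 4 < 5 < 6 < 7. The simplices of K, each written with vertices in increasing order, are:

  0-simplices (8): [0], [1], [2], [3], [4], [5], [6], [7]
  1-simplices (15): [0,1], [0,2], [0,3], [0,4], [0,5], [1,2], [1,7], [2,3], [2,4], [2,5], [2,6], [3,6], [3,7], [5,6], [5,7]
  2-simplices (6): [0,1,2], [0,2,3], [0,2,4], [0,2,5], [2,3,6], [2,5,6]

Hence C_0 ≅ Z^8, C_1 ≅ Z^15, C_2 ≅ Z^6.

Boundary ∂_1: C_1 → C_0 maps an edge to its endpoints' difference, ∂[p,q] = q − p. For instance
  ∂[5,6] = [6] − [5].
As a 8×15 matrix over Z this has rank 7, with invariant factors (1,1,1,1,1,1,1).

The boundary map ∂_2: C_2 → C_1 maps a triangle to the signed sum of its edges. For instance
  ∂[0,2,5] = [2,5] − [0,5] + [0,2],
  ∂[0,2,3] = [2,3] − [0,3] + [0,2].
The resulting 15×6 matrix has rank 6, and its Smith normal form has invariant factors (1,1,1,1,1,1).

Computing H_k = (kernel of ∂_k) / (image of ∂_{k+1}):

  H_0: rank C_0 − rank ∂_1 = 8 − 7 = 1, and the invariant factors of ∂_1 are all 1, so H_0 = Z.
  H_1: rank ker ∂_1 − rank ∂_2 = (15 − 7) − 6 = 2, and the invariant factors of ∂_2 are all 1, so H_1 = Z^2.
  H_2: rank ker ∂_2 − rank ∂_3 = (6 − 6) − 0 = 0, and there is no ∂_3, so H_2 = 0.

H_0 = Z,  H_1 = Z^2,  H_2 = 0.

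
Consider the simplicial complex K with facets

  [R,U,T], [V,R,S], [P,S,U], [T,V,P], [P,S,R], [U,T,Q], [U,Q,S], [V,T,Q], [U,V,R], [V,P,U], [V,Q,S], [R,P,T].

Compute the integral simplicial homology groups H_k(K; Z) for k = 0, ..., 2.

Order the vertices as P < Q < R < S < T < U < V. Listing each simplex with vertices in this order, K has dimension 2 with simplices:

  0-simplices (7): P, Q, R, S, T, U, V
  1-simplices (18): PR, PS, PT, PU, PV, QS, QT, QU, QV, RS, RT, RU, RV, SU, SV, TU, TV, UV
  2-simplices (12): PRS, PRT, PSU, PTV, PUV, QSU, QSV, QTU, QTV, RSV, RTU, RUV

giving chain groups C_0 ≅ Z^7, C_1 ≅ Z^18, C_2 ≅ Z^12.

Boundary ∂_1: C_1 → C_0 sends each edge [p,q] (with p < q) to q − p.
This gives a 7×18 integer matrix of rank 6; reducing to Smith normal form yields diagonal entries (1,1,1,1,1,1).

Boundary ∂_2: C_2 → C_1 maps a triangle to the signed sum of its edges. For instance
  ∂QSU = SU − QU + QS,
  ∂PTV = TV − PV + PT.
This gives a 18×12 integer matrix of rank 12; reducing to Smith normal form yields diagonal entries (1,1,1,1,1,1,1,1,1,1,1,2).

Reading off H_k = ker ∂_k / im ∂_{k+1}:

  H_0: rank C_0 − rank ∂_1 = 7 − 6 = 1, and the invariant factors of ∂_1 are all 1, so H_0 ≅ Z.
  H_1: rank ker ∂_1 − rank ∂_2 = (18 − 6) − 12 = 0, and ∂_2 has invariant factor 2 > 1, so H_1 ≅ Z_2.
  H_2: rank ker ∂_2 − rank ∂_3 = (12 − 12) − 0 = 0, and there is no ∂_3, so H_2 ≅ 0.

As a check, the Euler characteristic is 7 − 18 + 12 = 1, which agrees with 1 − 0 + 0 = 1.
(K is a triangulation of the real projective plane RP^2.)

H_0 = Z,  H_1 = Z_2,  H_2 = 0.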